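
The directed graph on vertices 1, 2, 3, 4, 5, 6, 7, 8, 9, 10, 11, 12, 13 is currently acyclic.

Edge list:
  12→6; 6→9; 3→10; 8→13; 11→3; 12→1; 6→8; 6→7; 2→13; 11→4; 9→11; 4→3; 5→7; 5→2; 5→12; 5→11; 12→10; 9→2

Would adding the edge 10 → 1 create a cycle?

No

Adding 10→1 creates a cycle iff 1 can already reach 10.
Explore from 1: no path reaches 10. The graph stays acyclic.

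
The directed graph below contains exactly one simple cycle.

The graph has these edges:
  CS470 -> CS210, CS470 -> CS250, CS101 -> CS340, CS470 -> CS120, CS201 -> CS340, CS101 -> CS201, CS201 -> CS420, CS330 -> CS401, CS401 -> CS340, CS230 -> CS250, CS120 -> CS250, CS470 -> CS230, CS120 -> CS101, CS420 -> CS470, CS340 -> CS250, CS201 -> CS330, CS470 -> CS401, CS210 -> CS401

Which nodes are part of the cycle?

CS101, CS120, CS201, CS420, CS470

DFS with gray/black marking from CS201:
CS201 gray
  CS330 gray
    CS401 gray
      CS340 gray
        CS250 gray
        CS250 black
      CS340 black
    CS401 black
  CS330 black
  CS201→CS340: CS340 black — skip
  CS420 gray
    CS470 gray
      CS210 gray
        CS210→CS401: CS401 black — skip
      CS210 black
      CS120 gray
        CS101 gray
          CS101→CS340: CS340 black — skip
          CS101→CS201: CS201 is gray → back edge
Back edge closes the cycle CS201 → CS420 → CS470 → CS120 → CS101 → CS201; its vertices are {CS101, CS120, CS201, CS420, CS470}.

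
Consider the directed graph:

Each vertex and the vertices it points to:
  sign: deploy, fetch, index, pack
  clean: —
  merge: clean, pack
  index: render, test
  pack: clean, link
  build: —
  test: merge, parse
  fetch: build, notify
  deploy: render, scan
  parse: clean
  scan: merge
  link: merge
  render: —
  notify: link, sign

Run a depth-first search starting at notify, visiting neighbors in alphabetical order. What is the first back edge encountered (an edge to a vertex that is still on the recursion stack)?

pack->link

DFS from notify (visiting neighbors in alphabetical order); mark gray on enter, black on exit:
notify gray
  link gray
    merge gray
      clean gray
      clean black
      pack gray
        pack→clean: clean black — skip
        pack→link: link is gray → back edge
First back edge: pack → link.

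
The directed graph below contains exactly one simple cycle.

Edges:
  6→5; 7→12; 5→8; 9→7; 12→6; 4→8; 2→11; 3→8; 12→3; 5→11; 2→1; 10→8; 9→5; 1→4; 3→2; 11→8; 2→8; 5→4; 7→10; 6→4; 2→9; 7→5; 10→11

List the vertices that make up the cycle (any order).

DFS with gray/black marking from 2:
2 gray
  8 gray
  8 black
  11 gray
    11→8: 8 black — skip
  11 black
  1 gray
    4 gray
      4→8: 8 black — skip
    4 black
  1 black
  9 gray
    5 gray
      5→8: 8 black — skip
      5→11: 11 black — skip
      5→4: 4 black — skip
    5 black
    7 gray
      10 gray
        10→8: 8 black — skip
        10→11: 11 black — skip
      10 black
      7→5: 5 black — skip
      12 gray
        6 gray
          6→5: 5 black — skip
          6→4: 4 black — skip
        6 black
        3 gray
          3→8: 8 black — skip
          3→2: 2 is gray → back edge
Back edge closes the cycle 2 → 9 → 7 → 12 → 3 → 2; its vertices are {2, 3, 7, 9, 12}.

2, 3, 7, 9, 12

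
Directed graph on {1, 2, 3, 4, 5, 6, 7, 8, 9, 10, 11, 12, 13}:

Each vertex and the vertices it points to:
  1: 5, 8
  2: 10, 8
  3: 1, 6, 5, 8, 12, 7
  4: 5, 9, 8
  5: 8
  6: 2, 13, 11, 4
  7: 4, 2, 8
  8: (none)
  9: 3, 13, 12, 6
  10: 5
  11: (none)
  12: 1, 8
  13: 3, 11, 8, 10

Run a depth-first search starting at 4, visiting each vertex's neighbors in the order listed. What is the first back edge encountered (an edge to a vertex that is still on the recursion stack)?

DFS from 4 (visiting each vertex's neighbors in the order listed); mark gray on enter, black on exit:
4 gray
  5 gray
    8 gray
    8 black
  5 black
  9 gray
    3 gray
      1 gray
        1→5: 5 black — skip
        1→8: 8 black — skip
      1 black
      6 gray
        2 gray
          10 gray
            10→5: 5 black — skip
          10 black
          2→8: 8 black — skip
        2 black
        13 gray
          13→3: 3 is gray → back edge
First back edge: 13 → 3.

13→3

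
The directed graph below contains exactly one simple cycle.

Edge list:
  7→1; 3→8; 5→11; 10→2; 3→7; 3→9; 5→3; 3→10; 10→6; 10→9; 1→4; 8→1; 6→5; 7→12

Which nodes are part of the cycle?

DFS with gray/black marking from 5:
5 gray
  3 gray
    9 gray
    9 black
    8 gray
      1 gray
        4 gray
        4 black
      1 black
    8 black
    7 gray
      12 gray
      12 black
      7→1: 1 black — skip
    7 black
    10 gray
      2 gray
      2 black
      6 gray
        6→5: 5 is gray → back edge
Back edge closes the cycle 5 → 3 → 10 → 6 → 5; its vertices are {3, 5, 6, 10}.

3, 5, 6, 10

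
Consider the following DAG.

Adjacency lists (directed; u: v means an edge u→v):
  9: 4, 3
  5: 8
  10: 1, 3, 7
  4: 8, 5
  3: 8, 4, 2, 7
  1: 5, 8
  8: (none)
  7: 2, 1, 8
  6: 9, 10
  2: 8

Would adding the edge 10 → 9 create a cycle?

No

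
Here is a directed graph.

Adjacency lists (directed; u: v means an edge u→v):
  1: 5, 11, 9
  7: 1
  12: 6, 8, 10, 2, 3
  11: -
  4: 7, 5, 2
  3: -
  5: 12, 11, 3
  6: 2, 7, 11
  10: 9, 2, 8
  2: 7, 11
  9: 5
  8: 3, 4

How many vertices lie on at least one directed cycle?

A vertex is on a directed cycle iff it belongs to a strongly connected component of size ≥ 2 (or has a self-loop).
The vertices on cycles are {1, 2, 4, 5, 6, 7, 8, 9, 10, 12} — 10 in total.

10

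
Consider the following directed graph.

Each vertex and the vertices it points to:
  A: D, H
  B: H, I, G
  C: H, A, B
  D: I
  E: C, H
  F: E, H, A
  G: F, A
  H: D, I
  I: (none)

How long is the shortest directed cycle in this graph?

For each vertex v, BFS finds the shortest path from v back to v.
The shortest such closed walk is G → F → E → C → B → G, length 5.

5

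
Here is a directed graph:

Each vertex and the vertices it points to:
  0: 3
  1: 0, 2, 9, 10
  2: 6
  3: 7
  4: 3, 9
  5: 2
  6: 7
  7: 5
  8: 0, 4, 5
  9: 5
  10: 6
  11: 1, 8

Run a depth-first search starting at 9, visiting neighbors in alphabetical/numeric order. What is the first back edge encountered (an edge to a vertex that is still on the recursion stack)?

7->5

DFS from 9 (visiting neighbors in alphabetical/numeric order); mark gray on enter, black on exit:
9 gray
  5 gray
    2 gray
      6 gray
        7 gray
          7→5: 5 is gray → back edge
First back edge: 7 → 5.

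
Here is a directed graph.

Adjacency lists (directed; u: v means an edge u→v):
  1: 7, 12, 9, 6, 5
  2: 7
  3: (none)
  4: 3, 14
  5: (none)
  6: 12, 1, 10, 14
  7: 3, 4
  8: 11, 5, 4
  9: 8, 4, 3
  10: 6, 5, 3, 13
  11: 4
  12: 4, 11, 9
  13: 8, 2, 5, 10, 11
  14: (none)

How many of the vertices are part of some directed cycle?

4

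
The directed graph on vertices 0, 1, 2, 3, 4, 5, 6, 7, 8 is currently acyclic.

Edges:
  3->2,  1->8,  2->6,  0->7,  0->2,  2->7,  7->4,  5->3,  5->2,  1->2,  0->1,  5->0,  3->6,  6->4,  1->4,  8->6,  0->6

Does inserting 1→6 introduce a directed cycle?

Adding 1→6 creates a cycle iff 6 can already reach 1.
Explore from 6: no path reaches 1. The graph stays acyclic.

No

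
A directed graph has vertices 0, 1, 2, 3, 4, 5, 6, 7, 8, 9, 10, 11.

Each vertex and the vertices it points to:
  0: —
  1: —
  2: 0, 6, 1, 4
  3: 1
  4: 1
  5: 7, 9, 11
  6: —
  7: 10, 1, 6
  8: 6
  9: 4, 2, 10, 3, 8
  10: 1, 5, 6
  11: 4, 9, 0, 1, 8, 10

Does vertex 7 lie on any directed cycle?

7 is on a cycle iff 7 can reach itself via ≥1 edge.
7 → 10 → 5 → 7 — yes.

Yes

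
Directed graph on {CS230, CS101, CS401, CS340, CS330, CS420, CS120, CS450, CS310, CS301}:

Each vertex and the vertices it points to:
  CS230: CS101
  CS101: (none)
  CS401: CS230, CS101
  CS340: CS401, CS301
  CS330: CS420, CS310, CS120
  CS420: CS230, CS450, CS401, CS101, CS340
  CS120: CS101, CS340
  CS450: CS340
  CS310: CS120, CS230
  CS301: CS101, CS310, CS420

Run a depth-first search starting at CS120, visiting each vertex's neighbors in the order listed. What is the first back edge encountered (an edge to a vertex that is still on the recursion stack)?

DFS from CS120 (visiting each vertex's neighbors in the order listed); mark gray on enter, black on exit:
CS120 gray
  CS101 gray
  CS101 black
  CS340 gray
    CS401 gray
      CS230 gray
        CS230→CS101: CS101 black — skip
      CS230 black
      CS401→CS101: CS101 black — skip
    CS401 black
    CS301 gray
      CS301→CS101: CS101 black — skip
      CS310 gray
        CS310→CS120: CS120 is gray → back edge
First back edge: CS310 → CS120.

CS310→CS120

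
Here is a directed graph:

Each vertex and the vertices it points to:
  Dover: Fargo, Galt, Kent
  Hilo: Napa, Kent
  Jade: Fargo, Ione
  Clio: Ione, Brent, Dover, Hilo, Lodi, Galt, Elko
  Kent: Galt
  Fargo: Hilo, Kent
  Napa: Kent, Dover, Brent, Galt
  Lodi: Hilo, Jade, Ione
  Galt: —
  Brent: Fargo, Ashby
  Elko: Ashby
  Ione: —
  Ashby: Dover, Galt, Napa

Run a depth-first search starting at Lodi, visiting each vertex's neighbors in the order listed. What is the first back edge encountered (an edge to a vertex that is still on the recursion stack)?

DFS from Lodi (visiting each vertex's neighbors in the order listed); mark gray on enter, black on exit:
Lodi gray
  Hilo gray
    Napa gray
      Kent gray
        Galt gray
        Galt black
      Kent black
      Dover gray
        Fargo gray
          Fargo→Hilo: Hilo is gray → back edge
First back edge: Fargo → Hilo.

Fargo->Hilo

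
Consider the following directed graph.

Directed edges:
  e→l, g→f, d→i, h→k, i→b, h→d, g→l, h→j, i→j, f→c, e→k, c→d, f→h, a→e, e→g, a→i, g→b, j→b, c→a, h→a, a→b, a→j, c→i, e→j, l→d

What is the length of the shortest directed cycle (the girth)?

For each vertex v, BFS finds the shortest path from v back to v.
The shortest such closed walk is e → g → f → c → a → e, length 5.

5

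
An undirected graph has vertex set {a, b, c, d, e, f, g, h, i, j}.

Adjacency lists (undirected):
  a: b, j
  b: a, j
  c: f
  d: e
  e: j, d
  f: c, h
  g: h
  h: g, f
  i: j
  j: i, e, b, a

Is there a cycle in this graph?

Yes

DFS, tracking each vertex's parent; an edge to a visited non-parent vertex closes a cycle.
Start from e:
visit e (parent –)
  visit j (parent e)
    visit i (parent j)
      i–j: parent, skip
    j–e: parent, skip
    visit b (parent j)
      visit a (parent b)
        a–b: parent, skip
        a–j: j visited and ≠ parent → cycle
Cycle: j – b – a – j.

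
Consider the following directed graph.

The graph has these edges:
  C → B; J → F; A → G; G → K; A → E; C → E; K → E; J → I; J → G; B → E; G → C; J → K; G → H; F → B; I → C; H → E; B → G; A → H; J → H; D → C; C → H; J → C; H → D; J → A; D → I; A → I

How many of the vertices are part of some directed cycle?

A vertex is on a directed cycle iff it belongs to a strongly connected component of size ≥ 2 (or has a self-loop).
The vertices on cycles are {B, C, D, G, H, I} — 6 in total.

6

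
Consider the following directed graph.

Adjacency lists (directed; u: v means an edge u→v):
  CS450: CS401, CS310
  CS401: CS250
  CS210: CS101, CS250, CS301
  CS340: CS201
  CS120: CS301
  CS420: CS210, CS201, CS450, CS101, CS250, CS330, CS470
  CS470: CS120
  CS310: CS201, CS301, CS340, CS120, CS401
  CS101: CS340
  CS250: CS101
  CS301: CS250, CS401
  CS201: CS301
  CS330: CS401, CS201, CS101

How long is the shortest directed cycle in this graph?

5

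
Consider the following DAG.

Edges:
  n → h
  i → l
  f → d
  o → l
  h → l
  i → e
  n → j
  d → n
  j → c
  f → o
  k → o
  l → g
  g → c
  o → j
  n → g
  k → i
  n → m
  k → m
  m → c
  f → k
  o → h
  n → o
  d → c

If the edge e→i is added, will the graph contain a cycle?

Yes

Adding e→i creates a cycle iff i can already reach e.
Path from i: i → e.
So i → … → e → i is a cycle.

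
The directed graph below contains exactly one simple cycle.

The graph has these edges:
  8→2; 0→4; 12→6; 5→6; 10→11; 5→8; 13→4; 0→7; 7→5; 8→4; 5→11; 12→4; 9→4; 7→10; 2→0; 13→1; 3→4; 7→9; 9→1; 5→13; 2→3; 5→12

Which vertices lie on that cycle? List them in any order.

DFS with gray/black marking from 7:
7 gray
  5 gray
    6 gray
    6 black
    12 gray
      4 gray
      4 black
      12→6: 6 black — skip
    12 black
    8 gray
      8→4: 4 black — skip
      2 gray
        0 gray
          0→4: 4 black — skip
          0→7: 7 is gray → back edge
Back edge closes the cycle 7 → 5 → 8 → 2 → 0 → 7; its vertices are {0, 2, 5, 7, 8}.

0, 2, 5, 7, 8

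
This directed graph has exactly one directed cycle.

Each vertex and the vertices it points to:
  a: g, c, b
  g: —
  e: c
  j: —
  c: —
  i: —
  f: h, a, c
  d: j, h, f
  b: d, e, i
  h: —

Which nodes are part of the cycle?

DFS with gray/black marking from b:
b gray
  d gray
    j gray
    j black
    h gray
    h black
    f gray
      f→h: h black — skip
      a gray
        g gray
        g black
        c gray
        c black
        a→b: b is gray → back edge
Back edge closes the cycle b → d → f → a → b; its vertices are {a, b, d, f}.

a, b, d, f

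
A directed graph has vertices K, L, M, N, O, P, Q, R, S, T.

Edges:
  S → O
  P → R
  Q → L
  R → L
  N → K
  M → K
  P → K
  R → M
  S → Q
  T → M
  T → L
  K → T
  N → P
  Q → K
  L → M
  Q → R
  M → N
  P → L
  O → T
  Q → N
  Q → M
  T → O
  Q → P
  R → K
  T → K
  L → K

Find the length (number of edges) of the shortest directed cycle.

For each vertex v, BFS finds the shortest path from v back to v.
The shortest such closed walk is O → T → O, length 2.

2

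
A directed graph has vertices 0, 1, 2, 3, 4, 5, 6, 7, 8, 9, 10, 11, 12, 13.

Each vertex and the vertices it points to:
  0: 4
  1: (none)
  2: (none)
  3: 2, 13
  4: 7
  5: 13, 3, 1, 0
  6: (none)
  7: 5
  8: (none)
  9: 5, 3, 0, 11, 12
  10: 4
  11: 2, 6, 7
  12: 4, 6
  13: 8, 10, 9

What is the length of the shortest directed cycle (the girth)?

3

For each vertex v, BFS finds the shortest path from v back to v.
The shortest such closed walk is 13 → 9 → 3 → 13, length 3.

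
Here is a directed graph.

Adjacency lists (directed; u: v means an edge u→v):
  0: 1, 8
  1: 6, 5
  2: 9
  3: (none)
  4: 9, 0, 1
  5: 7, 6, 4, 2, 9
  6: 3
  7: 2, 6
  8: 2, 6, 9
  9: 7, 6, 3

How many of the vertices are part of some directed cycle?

7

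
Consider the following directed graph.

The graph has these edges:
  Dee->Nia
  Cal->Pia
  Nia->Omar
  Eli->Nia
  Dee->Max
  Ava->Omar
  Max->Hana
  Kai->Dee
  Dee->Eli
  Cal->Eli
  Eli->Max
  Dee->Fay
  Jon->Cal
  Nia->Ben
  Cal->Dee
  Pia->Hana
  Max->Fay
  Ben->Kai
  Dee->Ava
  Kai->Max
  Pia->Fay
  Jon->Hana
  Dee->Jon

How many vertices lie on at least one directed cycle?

A vertex is on a directed cycle iff it belongs to a strongly connected component of size ≥ 2 (or has a self-loop).
The vertices on cycles are {Ben, Cal, Dee, Eli, Jon, Kai, Nia} — 7 in total.

7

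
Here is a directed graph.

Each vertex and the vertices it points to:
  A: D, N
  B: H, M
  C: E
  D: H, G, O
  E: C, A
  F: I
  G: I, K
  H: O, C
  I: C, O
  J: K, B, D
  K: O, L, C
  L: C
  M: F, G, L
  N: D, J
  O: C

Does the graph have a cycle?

Yes

DFS with white/gray/black marking, starting from M:
M gray
  F gray
    I gray
      C gray
        E gray
          E→C: C is gray → back edge
Back edge found, so a cycle exists: C → E → C.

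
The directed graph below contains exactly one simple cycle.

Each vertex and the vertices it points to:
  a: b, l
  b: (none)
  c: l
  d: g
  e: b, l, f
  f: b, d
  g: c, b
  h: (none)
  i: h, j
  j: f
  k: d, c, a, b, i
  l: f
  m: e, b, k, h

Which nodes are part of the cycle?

c, d, f, g, l

DFS with gray/black marking from d:
d gray
  g gray
    c gray
      l gray
        f gray
          b gray
          b black
          f→d: d is gray → back edge
Back edge closes the cycle d → g → c → l → f → d; its vertices are {c, d, f, g, l}.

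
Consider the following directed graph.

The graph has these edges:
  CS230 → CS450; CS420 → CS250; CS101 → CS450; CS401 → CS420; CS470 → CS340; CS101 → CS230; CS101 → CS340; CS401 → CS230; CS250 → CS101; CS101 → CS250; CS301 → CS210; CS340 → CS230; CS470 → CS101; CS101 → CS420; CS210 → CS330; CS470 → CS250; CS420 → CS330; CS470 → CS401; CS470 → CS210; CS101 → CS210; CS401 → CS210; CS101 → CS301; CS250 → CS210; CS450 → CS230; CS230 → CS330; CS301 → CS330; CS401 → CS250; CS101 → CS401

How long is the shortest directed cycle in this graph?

For each vertex v, BFS finds the shortest path from v back to v.
The shortest such closed walk is CS101 → CS250 → CS101, length 2.

2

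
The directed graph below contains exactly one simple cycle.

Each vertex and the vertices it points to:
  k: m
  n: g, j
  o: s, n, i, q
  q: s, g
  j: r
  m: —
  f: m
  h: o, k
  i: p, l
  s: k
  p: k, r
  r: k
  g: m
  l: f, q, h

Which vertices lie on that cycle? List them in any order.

DFS with gray/black marking from o:
o gray
  s gray
    k gray
      m gray
      m black
    k black
  s black
  n gray
    g gray
      g→m: m black — skip
    g black
    j gray
      r gray
        r→k: k black — skip
      r black
    j black
  n black
  i gray
    p gray
      p→k: k black — skip
      p→r: r black — skip
    p black
    l gray
      f gray
        f→m: m black — skip
      f black
      q gray
        q→s: s black — skip
        q→g: g black — skip
      q black
      h gray
        h→o: o is gray → back edge
Back edge closes the cycle o → i → l → h → o; its vertices are {h, i, l, o}.

h, i, l, o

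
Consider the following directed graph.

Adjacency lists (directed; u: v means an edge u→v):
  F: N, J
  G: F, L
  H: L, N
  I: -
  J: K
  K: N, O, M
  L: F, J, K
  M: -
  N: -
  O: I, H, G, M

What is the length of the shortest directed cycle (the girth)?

4

For each vertex v, BFS finds the shortest path from v back to v.
The shortest such closed walk is O → G → L → K → O, length 4.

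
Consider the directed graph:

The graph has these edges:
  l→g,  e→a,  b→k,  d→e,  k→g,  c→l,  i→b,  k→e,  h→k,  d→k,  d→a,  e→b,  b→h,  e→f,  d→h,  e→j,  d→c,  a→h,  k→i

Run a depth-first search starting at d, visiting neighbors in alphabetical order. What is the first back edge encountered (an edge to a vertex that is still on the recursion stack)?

e→a

DFS from d (visiting neighbors in alphabetical order); mark gray on enter, black on exit:
d gray
  a gray
    h gray
      k gray
        e gray
          e→a: a is gray → back edge
First back edge: e → a.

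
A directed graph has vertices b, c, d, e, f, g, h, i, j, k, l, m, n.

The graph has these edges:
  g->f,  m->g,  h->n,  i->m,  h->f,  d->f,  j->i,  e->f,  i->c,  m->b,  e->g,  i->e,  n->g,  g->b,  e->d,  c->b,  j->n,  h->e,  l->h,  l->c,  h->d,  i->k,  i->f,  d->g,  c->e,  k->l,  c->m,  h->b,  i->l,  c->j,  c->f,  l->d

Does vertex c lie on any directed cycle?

c is on a cycle iff c can reach itself via ≥1 edge.
c → j → i → c — yes.

Yes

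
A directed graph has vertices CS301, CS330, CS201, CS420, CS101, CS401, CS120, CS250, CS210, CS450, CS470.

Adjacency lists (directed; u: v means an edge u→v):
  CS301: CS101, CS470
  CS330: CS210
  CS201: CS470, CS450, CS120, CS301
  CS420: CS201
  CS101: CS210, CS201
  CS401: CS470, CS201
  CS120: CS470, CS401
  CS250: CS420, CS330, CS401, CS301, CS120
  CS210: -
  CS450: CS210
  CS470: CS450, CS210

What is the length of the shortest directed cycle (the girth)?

For each vertex v, BFS finds the shortest path from v back to v.
The shortest such closed walk is CS201 → CS301 → CS101 → CS201, length 3.

3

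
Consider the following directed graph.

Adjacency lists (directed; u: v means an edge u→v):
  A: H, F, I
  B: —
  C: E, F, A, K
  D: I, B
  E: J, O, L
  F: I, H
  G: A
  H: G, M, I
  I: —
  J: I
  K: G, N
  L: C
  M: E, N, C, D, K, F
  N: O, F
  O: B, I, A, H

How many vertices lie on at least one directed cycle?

11

A vertex is on a directed cycle iff it belongs to a strongly connected component of size ≥ 2 (or has a self-loop).
The vertices on cycles are {A, C, E, F, G, H, K, L, M, N, O} — 11 in total.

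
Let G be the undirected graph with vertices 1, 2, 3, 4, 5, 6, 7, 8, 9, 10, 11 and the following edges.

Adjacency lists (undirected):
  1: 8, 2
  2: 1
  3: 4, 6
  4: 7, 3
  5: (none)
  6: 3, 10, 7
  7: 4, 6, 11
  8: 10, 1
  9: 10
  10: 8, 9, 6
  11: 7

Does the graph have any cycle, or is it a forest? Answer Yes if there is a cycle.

Yes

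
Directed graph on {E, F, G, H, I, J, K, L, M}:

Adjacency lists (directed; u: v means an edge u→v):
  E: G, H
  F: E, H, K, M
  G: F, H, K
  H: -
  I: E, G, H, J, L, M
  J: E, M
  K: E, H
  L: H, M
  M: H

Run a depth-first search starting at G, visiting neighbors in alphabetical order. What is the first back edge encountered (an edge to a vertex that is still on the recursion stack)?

E->G

DFS from G (visiting neighbors in alphabetical order); mark gray on enter, black on exit:
G gray
  F gray
    E gray
      E→G: G is gray → back edge
First back edge: E → G.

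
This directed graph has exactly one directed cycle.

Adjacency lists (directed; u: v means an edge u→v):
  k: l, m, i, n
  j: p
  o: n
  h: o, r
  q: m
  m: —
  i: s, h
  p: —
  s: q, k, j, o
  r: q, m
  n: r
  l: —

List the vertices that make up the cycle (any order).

i, k, s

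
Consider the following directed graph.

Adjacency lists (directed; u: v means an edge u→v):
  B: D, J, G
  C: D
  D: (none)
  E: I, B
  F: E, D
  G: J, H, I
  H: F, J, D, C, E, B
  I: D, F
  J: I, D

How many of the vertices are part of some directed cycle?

A vertex is on a directed cycle iff it belongs to a strongly connected component of size ≥ 2 (or has a self-loop).
The vertices on cycles are {B, E, F, G, H, I, J} — 7 in total.

7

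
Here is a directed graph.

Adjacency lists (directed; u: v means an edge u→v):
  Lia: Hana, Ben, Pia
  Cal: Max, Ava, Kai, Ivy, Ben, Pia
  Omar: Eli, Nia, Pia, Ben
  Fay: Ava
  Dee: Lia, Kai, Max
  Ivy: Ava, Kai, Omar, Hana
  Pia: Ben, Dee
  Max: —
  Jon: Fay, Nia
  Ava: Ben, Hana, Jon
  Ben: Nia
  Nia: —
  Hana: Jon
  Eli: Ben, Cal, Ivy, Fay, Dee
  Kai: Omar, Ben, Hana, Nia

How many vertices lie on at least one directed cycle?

12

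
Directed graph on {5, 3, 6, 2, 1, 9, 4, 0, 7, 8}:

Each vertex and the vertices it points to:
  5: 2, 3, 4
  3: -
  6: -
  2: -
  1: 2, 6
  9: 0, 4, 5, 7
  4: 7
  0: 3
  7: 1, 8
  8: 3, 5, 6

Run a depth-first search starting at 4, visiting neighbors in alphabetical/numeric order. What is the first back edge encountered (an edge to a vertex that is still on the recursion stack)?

DFS from 4 (visiting neighbors in alphabetical/numeric order); mark gray on enter, black on exit:
4 gray
  7 gray
    1 gray
      2 gray
      2 black
      6 gray
      6 black
    1 black
    8 gray
      3 gray
      3 black
      5 gray
        5→2: 2 black — skip
        5→3: 3 black — skip
        5→4: 4 is gray → back edge
First back edge: 5 → 4.

5->4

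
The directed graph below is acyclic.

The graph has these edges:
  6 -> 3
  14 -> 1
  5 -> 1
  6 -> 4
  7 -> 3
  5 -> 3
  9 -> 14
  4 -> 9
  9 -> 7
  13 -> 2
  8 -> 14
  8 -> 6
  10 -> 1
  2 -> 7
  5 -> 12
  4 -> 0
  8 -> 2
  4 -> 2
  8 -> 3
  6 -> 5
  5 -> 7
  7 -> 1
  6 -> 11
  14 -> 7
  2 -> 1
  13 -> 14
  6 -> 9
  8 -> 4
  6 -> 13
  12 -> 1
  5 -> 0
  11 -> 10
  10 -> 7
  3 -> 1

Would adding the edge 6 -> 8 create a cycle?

Adding 6→8 creates a cycle iff 8 can already reach 6.
Path from 8: 8 → 6.
So 8 → … → 6 → 8 is a cycle.

Yes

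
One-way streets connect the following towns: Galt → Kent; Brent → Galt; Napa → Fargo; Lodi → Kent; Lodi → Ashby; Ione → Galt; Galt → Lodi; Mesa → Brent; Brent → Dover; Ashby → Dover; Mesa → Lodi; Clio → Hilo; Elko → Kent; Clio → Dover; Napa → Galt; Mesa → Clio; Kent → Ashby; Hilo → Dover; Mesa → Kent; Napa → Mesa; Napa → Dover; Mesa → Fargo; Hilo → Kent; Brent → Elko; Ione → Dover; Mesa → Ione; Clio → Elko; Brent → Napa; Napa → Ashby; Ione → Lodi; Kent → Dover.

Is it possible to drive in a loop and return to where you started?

Yes

DFS with white/gray/black marking, starting from Galt:
Galt gray
  Kent gray
    Dover gray
    Dover black
    Ashby gray
      Ashby→Dover: Dover black — skip
    Ashby black
  Kent black
  Lodi gray
    Lodi→Kent: Kent black — skip
    Lodi→Ashby: Ashby black — skip
  Lodi black
Galt black
Napa gray
  Mesa gray
    Ione gray
      Ione→Lodi: Lodi black — skip
      Ione→Dover: Dover black — skip
      Ione→Galt: Galt black — skip
    Ione black
    Fargo gray
    Fargo black
    Clio gray
      Elko gray
        Elko→Kent: Kent black — skip
      Elko black
      Clio→Dover: Dover black — skip
      Hilo gray
        Hilo→Kent: Kent black — skip
        Hilo→Dover: Dover black — skip
      Hilo black
    Clio black
    Brent gray
      Brent→Dover: Dover black — skip
      Brent→Galt: Galt black — skip
      Brent→Napa: Napa is gray → back edge
Back edge found, so a cycle exists: Napa → Mesa → Brent → Napa.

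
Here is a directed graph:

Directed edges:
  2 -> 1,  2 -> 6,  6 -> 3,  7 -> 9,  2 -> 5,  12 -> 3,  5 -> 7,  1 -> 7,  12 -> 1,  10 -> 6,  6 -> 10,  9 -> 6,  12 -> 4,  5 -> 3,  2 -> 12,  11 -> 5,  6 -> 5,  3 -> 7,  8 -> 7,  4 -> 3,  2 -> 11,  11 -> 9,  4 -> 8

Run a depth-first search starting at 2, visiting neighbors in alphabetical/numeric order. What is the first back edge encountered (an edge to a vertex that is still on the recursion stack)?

3→7

DFS from 2 (visiting neighbors in alphabetical/numeric order); mark gray on enter, black on exit:
2 gray
  1 gray
    7 gray
      9 gray
        6 gray
          3 gray
            3→7: 7 is gray → back edge
First back edge: 3 → 7.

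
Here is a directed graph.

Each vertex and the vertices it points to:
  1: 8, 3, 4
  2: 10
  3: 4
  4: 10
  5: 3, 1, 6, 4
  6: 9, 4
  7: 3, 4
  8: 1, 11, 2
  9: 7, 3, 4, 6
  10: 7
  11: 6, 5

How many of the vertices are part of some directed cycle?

10

A vertex is on a directed cycle iff it belongs to a strongly connected component of size ≥ 2 (or has a self-loop).
The vertices on cycles are {1, 3, 4, 5, 6, 7, 8, 9, 10, 11} — 10 in total.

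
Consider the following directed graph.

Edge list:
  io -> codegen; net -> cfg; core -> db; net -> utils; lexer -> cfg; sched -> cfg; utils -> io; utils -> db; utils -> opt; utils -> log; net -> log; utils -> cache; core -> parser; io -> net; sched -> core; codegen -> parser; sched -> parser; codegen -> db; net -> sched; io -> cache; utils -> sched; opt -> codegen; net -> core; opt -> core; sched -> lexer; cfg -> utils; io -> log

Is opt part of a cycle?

opt lies on a cycle iff there is a path from opt back to itself.
Exploring from opt, it never reaches itself; equivalently, its strongly connected component is a singleton.

No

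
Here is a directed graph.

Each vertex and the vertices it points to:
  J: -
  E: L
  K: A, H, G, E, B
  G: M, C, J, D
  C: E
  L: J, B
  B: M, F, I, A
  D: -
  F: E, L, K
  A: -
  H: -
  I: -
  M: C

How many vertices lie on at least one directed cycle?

A vertex is on a directed cycle iff it belongs to a strongly connected component of size ≥ 2 (or has a self-loop).
The vertices on cycles are {B, C, E, F, G, K, L, M} — 8 in total.

8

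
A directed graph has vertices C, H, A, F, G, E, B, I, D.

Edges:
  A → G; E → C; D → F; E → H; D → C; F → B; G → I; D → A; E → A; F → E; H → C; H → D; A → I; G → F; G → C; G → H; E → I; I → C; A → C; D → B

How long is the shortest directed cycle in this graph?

For each vertex v, BFS finds the shortest path from v back to v.
The shortest such closed walk is F → E → A → G → F, length 4.

4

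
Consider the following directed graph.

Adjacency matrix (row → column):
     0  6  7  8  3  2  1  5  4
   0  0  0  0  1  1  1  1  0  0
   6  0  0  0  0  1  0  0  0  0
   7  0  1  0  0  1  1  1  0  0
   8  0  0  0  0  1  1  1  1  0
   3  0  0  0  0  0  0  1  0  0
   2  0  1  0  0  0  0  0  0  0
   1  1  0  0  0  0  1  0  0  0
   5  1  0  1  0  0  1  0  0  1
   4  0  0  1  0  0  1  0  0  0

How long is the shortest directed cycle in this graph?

For each vertex v, BFS finds the shortest path from v back to v.
The shortest such closed walk is 0 → 1 → 0, length 2.

2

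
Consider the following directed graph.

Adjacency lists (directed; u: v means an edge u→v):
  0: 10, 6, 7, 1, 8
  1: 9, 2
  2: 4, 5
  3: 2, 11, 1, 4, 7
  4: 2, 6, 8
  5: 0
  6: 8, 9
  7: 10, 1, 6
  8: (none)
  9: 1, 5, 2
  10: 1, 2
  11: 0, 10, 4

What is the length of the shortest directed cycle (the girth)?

For each vertex v, BFS finds the shortest path from v back to v.
The shortest such closed walk is 4 → 2 → 4, length 2.

2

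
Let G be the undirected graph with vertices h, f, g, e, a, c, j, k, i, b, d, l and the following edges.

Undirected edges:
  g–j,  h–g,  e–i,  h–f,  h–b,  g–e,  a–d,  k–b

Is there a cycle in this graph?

DFS, tracking each vertex's parent; an edge to a visited non-parent vertex closes a cycle.
Start from e:
visit e (parent –)
  visit i (parent e)
    i–e: parent, skip
  visit g (parent e)
    visit j (parent g)
      j–g: parent, skip
    g–e: parent, skip
    visit h (parent g)
      visit f (parent h)
        f–h: parent, skip
      visit b (parent h)
        b–h: parent, skip
        visit k (parent b)
          k–b: parent, skip
      h–g: parent, skip
visit a (parent –)
  visit d (parent a)
    d–a: parent, skip
visit c (parent –)
visit l (parent –)
No non-parent visited neighbor found — the graph is a forest.

No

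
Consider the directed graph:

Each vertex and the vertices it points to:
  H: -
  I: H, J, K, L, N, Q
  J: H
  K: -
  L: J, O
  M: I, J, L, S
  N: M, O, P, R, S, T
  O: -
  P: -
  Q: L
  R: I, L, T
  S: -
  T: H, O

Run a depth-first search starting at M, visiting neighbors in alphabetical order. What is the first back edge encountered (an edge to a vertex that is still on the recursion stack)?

N->M

DFS from M (visiting neighbors in alphabetical order); mark gray on enter, black on exit:
M gray
  I gray
    H gray
    H black
    J gray
      J→H: H black — skip
    J black
    K gray
    K black
    L gray
      L→J: J black — skip
      O gray
      O black
    L black
    N gray
      N→M: M is gray → back edge
First back edge: N → M.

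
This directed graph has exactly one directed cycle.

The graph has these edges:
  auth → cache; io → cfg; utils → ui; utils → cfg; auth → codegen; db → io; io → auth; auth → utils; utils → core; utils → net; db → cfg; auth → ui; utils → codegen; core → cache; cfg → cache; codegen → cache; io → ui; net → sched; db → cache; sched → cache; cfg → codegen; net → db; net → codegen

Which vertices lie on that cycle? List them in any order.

DFS with gray/black marking from utils:
utils gray
  core gray
    cache gray
    cache black
  core black
  ui gray
  ui black
  net gray
    codegen gray
      codegen→cache: cache black — skip
    codegen black
    sched gray
      sched→cache: cache black — skip
    sched black
    db gray
      io gray
        io→ui: ui black — skip
        auth gray
          auth→utils: utils is gray → back edge
Back edge closes the cycle utils → net → db → io → auth → utils; its vertices are {db, io, net, auth, utils}.

db, io, net, auth, utils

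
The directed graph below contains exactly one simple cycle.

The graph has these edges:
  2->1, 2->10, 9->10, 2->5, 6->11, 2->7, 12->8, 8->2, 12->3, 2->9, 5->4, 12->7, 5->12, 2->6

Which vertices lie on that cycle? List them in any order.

2, 5, 8, 12

DFS with gray/black marking from 2:
2 gray
  1 gray
  1 black
  10 gray
  10 black
  9 gray
    9→10: 10 black — skip
  9 black
  7 gray
  7 black
  5 gray
    12 gray
      3 gray
      3 black
      12→7: 7 black — skip
      8 gray
        8→2: 2 is gray → back edge
Back edge closes the cycle 2 → 5 → 12 → 8 → 2; its vertices are {2, 5, 8, 12}.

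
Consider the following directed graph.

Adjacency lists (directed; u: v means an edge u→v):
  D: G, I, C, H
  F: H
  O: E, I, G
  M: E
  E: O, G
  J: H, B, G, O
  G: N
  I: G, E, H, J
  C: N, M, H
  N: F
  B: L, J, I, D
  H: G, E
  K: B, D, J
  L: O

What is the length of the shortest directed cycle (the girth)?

2

For each vertex v, BFS finds the shortest path from v back to v.
The shortest such closed walk is J → B → J, length 2.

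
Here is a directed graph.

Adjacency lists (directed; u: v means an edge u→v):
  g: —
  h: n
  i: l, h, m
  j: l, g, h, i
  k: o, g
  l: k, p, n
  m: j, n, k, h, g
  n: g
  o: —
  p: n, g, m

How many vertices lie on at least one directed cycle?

A vertex is on a directed cycle iff it belongs to a strongly connected component of size ≥ 2 (or has a self-loop).
The vertices on cycles are {i, j, l, m, p} — 5 in total.

5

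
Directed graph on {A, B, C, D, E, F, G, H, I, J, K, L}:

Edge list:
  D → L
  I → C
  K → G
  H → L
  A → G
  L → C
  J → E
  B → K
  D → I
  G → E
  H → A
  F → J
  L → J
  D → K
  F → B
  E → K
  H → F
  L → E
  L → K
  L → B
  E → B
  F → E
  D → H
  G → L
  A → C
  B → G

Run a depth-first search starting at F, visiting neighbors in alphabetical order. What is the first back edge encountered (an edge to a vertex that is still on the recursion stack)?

E->B

DFS from F (visiting neighbors in alphabetical order); mark gray on enter, black on exit:
F gray
  B gray
    G gray
      E gray
        E→B: B is gray → back edge
First back edge: E → B.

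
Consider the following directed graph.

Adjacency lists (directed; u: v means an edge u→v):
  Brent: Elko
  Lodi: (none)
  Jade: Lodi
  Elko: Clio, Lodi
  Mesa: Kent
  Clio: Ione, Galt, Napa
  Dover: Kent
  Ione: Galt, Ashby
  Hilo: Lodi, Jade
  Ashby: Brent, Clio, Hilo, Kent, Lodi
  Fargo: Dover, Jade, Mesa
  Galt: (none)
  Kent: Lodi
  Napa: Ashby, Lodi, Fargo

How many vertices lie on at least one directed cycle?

A vertex is on a directed cycle iff it belongs to a strongly connected component of size ≥ 2 (or has a self-loop).
The vertices on cycles are {Clio, Elko, Ione, Napa, Ashby, Brent} — 6 in total.

6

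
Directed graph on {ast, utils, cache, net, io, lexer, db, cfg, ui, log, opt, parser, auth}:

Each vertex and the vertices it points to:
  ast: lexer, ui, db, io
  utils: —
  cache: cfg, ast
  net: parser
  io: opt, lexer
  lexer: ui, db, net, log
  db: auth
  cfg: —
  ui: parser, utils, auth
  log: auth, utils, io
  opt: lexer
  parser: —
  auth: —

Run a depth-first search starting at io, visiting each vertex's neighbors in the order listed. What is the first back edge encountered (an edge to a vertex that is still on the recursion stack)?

log→io

DFS from io (visiting each vertex's neighbors in the order listed); mark gray on enter, black on exit:
io gray
  opt gray
    lexer gray
      ui gray
        parser gray
        parser black
        utils gray
        utils black
        auth gray
        auth black
      ui black
      db gray
        db→auth: auth black — skip
      db black
      net gray
        net→parser: parser black — skip
      net black
      log gray
        log→auth: auth black — skip
        log→utils: utils black — skip
        log→io: io is gray → back edge
First back edge: log → io.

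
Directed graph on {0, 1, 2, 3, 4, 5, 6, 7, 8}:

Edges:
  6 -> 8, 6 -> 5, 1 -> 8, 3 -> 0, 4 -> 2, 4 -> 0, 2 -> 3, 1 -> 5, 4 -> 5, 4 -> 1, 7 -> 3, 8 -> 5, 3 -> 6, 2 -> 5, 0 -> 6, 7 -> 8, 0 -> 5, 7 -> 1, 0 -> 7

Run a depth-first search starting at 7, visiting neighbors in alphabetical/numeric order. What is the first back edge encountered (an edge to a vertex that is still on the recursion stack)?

0→7

DFS from 7 (visiting neighbors in alphabetical/numeric order); mark gray on enter, black on exit:
7 gray
  1 gray
    5 gray
    5 black
    8 gray
      8→5: 5 black — skip
    8 black
  1 black
  3 gray
    0 gray
      0→5: 5 black — skip
      6 gray
        6→5: 5 black — skip
        6→8: 8 black — skip
      6 black
      0→7: 7 is gray → back edge
First back edge: 0 → 7.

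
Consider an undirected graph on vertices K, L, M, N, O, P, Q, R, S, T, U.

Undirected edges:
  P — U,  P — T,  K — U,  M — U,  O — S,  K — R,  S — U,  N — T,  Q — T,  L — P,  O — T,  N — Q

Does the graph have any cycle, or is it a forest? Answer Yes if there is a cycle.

DFS, tracking each vertex's parent; an edge to a visited non-parent vertex closes a cycle.
Start from U:
visit U (parent –)
  visit S (parent U)
    visit O (parent S)
      visit T (parent O)
        visit N (parent T)
          visit Q (parent N)
            Q–T: T visited and ≠ parent → cycle
Cycle: T – N – Q – T.

Yes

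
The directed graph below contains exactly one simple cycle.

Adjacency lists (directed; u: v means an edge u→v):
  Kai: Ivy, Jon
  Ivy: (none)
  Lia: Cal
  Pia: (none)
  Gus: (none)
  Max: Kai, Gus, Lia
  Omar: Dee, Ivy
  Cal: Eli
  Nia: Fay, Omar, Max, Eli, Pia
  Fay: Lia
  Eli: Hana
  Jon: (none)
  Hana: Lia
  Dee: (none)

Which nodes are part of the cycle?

Cal, Eli, Lia, Hana

DFS with gray/black marking from Eli:
Eli gray
  Hana gray
    Lia gray
      Cal gray
        Cal→Eli: Eli is gray → back edge
Back edge closes the cycle Eli → Hana → Lia → Cal → Eli; its vertices are {Cal, Eli, Lia, Hana}.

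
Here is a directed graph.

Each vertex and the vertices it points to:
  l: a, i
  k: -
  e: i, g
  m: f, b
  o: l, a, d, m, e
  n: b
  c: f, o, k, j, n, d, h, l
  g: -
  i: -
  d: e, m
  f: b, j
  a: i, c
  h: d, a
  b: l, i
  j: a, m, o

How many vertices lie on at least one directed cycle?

11

A vertex is on a directed cycle iff it belongs to a strongly connected component of size ≥ 2 (or has a self-loop).
The vertices on cycles are {a, b, c, d, f, h, j, l, m, n, o} — 11 in total.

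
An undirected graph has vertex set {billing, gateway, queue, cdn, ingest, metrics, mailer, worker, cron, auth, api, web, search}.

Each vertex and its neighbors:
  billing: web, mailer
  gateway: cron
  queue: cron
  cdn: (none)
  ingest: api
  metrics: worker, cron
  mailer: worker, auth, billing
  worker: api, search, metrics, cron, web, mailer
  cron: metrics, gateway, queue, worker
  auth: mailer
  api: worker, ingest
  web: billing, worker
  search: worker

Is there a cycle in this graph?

Yes

DFS, tracking each vertex's parent; an edge to a visited non-parent vertex closes a cycle.
Start from ingest:
visit ingest (parent –)
  visit api (parent ingest)
    visit worker (parent api)
      worker–api: parent, skip
      visit search (parent worker)
        search–worker: parent, skip
      visit metrics (parent worker)
        metrics–worker: parent, skip
        visit cron (parent metrics)
          cron–metrics: parent, skip
          visit gateway (parent cron)
            gateway–cron: parent, skip
          visit queue (parent cron)
            queue–cron: parent, skip
          cron–worker: worker visited and ≠ parent → cycle
Cycle: worker – metrics – cron – worker.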